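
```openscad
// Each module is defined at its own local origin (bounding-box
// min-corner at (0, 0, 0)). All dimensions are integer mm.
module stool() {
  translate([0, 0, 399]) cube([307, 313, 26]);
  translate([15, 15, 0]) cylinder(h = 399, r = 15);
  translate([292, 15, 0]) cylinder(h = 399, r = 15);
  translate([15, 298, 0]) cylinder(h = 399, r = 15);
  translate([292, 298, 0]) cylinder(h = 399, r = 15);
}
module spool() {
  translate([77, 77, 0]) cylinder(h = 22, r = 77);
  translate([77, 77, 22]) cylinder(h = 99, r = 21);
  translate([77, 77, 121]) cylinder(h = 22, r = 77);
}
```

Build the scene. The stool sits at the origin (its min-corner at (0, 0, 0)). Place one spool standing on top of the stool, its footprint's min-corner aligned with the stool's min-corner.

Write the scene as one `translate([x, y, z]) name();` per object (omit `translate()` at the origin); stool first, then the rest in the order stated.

stool();
translate([0, 0, 425]) spool();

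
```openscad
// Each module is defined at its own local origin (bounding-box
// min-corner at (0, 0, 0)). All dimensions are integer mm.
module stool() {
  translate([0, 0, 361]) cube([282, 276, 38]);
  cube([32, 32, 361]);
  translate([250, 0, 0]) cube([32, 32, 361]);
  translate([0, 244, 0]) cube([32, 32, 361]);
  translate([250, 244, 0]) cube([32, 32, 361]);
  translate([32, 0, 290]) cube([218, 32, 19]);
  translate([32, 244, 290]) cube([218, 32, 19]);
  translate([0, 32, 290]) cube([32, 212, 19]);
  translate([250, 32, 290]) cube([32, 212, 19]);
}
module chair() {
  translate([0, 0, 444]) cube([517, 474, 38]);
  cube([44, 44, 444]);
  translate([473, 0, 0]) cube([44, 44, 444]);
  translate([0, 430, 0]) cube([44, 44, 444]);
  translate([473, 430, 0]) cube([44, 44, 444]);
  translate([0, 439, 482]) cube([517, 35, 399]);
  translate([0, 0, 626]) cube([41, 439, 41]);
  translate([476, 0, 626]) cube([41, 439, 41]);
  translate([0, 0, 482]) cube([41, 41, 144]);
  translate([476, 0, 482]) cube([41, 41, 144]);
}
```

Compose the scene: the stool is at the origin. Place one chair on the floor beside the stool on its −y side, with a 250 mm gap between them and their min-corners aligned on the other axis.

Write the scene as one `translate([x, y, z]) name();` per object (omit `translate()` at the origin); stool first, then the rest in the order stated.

stool();
translate([0, -724, 0]) chair();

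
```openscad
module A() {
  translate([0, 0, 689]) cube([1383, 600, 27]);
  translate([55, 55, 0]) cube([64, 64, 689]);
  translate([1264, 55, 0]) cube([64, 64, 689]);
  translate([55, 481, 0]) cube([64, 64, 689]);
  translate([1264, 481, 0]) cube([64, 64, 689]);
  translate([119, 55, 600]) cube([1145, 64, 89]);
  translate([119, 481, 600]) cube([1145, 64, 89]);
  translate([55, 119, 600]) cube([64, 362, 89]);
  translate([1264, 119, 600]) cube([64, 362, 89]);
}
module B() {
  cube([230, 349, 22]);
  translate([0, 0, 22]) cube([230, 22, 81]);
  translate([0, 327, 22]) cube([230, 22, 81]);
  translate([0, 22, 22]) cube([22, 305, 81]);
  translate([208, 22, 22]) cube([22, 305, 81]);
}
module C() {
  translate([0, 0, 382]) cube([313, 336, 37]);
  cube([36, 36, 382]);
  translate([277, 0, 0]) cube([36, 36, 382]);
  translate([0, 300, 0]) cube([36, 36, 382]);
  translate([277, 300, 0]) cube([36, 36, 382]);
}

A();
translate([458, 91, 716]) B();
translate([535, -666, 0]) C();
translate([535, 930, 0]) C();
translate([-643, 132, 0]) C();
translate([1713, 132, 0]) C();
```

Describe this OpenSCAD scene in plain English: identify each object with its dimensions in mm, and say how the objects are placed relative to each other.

A is a rectangular dining table. The top is 1383×600×27 mm with its upper surface at z = 716 mm. It stands on four 64×64 mm square legs, each inset 55 mm from the nearest pair of top edges, running from the floor to the underside of the top. Four apron rails, 64 mm thick and 89 mm tall, run between adjacent legs with their top edges flush with the underside of the top and their outer faces flush with the legs' outer faces.

B is an open storage box with external size 230×349×103 mm and wall thickness 22 mm (the base is also 22 mm thick). The base covers the whole footprint; the four walls stand on the base, with the y-facing walls full-width and the x-facing walls fitting between their inner faces.

C is a four-legged stool. The seat is a 313×336×37 mm slab whose top surface is at z = 419 mm; four square legs, each 36×36 mm in cross-section, run from the floor (z = 0) to the underside of the seat, each flush with a corner of the seat.

The open box is on top of the table. Four stools sit around the table at the −y, +y, −x, +x sides.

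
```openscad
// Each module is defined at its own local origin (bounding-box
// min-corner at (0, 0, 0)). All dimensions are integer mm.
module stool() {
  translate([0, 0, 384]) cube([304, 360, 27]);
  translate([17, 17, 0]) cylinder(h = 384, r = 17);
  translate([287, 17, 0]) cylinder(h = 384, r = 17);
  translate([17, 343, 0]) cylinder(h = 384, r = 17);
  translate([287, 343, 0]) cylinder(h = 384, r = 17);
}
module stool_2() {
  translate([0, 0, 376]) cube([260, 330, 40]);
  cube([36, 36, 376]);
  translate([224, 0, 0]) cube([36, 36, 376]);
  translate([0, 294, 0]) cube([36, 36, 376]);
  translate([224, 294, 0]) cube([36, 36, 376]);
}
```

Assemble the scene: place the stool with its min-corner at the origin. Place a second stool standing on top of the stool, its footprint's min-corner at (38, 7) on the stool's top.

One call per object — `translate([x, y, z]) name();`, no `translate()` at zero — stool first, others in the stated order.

stool();
translate([38, 7, 411]) stool_2();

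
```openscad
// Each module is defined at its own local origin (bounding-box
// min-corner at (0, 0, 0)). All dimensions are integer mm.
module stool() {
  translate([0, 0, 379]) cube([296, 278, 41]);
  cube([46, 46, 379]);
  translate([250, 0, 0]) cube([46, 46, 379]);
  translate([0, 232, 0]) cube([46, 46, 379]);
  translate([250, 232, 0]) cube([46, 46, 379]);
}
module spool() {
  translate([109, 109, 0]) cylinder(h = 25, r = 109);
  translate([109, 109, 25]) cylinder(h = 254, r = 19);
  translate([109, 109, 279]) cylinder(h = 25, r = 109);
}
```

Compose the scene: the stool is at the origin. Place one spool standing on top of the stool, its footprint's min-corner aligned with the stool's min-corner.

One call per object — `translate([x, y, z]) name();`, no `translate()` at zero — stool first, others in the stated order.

stool();
translate([0, 0, 420]) spool();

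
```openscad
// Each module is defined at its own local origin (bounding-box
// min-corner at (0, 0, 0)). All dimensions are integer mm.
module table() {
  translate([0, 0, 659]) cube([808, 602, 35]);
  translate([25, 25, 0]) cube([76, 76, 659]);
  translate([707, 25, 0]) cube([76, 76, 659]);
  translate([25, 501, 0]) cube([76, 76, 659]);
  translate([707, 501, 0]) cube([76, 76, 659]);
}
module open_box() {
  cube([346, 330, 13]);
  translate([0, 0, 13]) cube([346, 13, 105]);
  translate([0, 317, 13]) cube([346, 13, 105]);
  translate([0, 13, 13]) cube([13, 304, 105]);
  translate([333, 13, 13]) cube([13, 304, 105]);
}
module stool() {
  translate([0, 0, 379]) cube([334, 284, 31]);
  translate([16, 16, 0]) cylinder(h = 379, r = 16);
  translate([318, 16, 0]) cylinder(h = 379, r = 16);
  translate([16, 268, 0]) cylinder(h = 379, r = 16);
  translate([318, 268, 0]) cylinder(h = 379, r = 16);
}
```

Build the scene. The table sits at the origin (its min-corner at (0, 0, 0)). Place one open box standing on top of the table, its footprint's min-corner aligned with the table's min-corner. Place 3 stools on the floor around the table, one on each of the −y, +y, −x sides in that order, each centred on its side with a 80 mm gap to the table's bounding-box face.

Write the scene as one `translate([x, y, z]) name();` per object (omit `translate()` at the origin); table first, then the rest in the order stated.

table();
translate([0, 0, 694]) open_box();
translate([237, -364, 0]) stool();
translate([237, 682, 0]) stool();
translate([-414, 159, 0]) stool();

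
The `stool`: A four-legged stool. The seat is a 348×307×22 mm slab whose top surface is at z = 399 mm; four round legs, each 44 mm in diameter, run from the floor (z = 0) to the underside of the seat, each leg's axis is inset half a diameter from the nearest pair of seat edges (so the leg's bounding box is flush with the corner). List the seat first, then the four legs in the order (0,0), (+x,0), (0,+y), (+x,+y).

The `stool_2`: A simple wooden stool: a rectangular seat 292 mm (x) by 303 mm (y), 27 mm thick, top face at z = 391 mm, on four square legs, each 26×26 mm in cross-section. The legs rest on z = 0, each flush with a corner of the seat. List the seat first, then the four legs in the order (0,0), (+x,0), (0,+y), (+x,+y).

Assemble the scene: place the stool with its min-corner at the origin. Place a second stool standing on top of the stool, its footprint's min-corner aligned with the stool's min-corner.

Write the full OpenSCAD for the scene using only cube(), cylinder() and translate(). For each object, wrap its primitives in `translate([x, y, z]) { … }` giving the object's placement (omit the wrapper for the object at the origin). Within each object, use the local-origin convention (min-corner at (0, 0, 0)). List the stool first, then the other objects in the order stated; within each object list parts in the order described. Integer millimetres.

translate([0, 0, 377]) cube([348, 307, 22]);
translate([22, 22, 0]) cylinder(h = 377, r = 22);
translate([326, 22, 0]) cylinder(h = 377, r = 22);
translate([22, 285, 0]) cylinder(h = 377, r = 22);
translate([326, 285, 0]) cylinder(h = 377, r = 22);
translate([0, 0, 399]) {
  translate([0, 0, 364]) cube([292, 303, 27]);
  cube([26, 26, 364]);
  translate([266, 0, 0]) cube([26, 26, 364]);
  translate([0, 277, 0]) cube([26, 26, 364]);
  translate([266, 277, 0]) cube([26, 26, 364]);
}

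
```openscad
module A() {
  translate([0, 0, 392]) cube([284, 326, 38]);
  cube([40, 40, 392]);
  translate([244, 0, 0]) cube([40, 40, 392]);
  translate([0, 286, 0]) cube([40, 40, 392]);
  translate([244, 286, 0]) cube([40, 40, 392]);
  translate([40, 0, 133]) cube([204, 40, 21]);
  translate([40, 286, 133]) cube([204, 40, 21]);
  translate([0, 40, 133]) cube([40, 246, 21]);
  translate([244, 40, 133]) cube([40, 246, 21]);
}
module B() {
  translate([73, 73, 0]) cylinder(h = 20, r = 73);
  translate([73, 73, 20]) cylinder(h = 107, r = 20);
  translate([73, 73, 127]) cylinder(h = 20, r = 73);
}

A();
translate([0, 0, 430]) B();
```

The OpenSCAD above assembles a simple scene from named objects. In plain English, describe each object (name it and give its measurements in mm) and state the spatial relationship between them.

A is a four-legged stool. The seat is a 284×326×38 mm slab whose top surface is at z = 430 mm; four square legs, each 40×40 mm in cross-section, run from the floor (z = 0) to the underside of the seat, each flush with a corner of the seat. Four stretchers, 40 mm wide and 21 mm tall, connect adjacent legs with their undersides at z = 133 mm, each running between the inner faces of the legs it joins and aligned with the legs' outer faces on the other axis.

B is a spool: two coaxial disc flanges of radius 73 mm and thickness 20 mm, joined by a core cylinder of radius 20 mm and height 107 mm. The lower flange rests on z = 0 and the three cylinders share a vertical axis.

The spool is on top of the stool.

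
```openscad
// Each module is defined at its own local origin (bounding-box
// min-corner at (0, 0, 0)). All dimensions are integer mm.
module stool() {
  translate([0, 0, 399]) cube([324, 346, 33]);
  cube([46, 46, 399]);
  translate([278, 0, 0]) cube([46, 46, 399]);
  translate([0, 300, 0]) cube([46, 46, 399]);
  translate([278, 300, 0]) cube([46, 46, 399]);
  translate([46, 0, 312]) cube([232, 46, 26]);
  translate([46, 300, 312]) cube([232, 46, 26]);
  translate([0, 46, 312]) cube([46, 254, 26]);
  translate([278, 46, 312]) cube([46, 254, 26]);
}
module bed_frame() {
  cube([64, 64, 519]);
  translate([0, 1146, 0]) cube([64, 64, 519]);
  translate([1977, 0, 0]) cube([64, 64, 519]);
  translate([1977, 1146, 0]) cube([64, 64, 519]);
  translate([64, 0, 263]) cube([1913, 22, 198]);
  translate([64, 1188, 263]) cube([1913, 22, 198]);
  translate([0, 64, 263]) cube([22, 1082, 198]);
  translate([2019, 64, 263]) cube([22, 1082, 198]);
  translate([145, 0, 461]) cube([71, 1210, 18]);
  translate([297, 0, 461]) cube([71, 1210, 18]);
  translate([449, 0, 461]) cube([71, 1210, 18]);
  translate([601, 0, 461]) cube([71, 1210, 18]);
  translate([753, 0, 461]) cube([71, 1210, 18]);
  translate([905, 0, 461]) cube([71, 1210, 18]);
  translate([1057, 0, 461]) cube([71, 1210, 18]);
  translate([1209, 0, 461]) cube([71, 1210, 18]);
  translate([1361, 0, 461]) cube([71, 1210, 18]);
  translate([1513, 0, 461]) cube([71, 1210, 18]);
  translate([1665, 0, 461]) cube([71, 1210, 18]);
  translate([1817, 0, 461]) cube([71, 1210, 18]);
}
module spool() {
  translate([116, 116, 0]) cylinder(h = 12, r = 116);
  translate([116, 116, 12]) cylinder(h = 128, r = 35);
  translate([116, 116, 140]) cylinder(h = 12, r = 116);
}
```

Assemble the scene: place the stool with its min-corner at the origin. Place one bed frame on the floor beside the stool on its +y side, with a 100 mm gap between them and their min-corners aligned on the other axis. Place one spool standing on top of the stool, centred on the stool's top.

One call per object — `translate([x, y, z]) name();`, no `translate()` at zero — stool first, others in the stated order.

stool();
translate([0, 446, 0]) bed_frame();
translate([46, 57, 432]) spool();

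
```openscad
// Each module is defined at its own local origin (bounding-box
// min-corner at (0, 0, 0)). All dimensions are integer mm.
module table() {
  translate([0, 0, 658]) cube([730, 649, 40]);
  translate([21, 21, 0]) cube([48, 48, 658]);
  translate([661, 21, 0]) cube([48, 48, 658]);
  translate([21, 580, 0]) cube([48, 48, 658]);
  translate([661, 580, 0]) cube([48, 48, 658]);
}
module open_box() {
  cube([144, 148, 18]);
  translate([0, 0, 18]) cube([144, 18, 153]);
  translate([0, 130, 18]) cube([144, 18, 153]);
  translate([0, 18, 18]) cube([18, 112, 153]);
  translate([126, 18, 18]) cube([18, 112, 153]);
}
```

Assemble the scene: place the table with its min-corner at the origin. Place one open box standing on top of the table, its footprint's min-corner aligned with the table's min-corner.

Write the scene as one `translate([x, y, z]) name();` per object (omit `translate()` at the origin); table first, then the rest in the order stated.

table();
translate([0, 0, 698]) open_box();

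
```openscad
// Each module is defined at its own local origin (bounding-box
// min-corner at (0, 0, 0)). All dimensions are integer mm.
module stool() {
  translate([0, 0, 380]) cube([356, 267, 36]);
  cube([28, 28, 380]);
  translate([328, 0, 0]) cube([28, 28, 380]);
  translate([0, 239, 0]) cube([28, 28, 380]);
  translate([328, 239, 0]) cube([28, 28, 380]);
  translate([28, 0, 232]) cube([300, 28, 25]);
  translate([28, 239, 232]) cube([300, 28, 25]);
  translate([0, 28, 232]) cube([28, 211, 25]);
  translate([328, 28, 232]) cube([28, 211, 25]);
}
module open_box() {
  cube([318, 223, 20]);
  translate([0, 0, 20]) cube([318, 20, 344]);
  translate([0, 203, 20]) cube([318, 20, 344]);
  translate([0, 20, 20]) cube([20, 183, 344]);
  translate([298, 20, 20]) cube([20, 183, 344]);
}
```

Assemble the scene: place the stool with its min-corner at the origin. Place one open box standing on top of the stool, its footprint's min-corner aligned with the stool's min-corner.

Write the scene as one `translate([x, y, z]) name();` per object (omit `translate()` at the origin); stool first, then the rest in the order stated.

stool();
translate([0, 0, 416]) open_box();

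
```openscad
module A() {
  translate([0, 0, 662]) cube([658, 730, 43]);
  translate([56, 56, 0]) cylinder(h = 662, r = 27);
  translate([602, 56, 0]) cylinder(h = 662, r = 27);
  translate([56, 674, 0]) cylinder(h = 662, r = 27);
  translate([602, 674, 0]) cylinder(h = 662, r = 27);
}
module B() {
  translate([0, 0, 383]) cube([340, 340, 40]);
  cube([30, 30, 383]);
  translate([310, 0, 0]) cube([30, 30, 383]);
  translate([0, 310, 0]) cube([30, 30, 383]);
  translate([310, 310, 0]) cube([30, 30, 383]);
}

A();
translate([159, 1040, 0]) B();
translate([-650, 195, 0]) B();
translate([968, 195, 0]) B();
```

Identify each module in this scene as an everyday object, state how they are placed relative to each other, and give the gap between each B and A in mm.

Each stool's nearest face is 310 mm from the table's bounding box.

A is a table. B is a stool. Three stools sit around the table at the +y, −x, +x sides. The gap between each stool and the table is 310 mm.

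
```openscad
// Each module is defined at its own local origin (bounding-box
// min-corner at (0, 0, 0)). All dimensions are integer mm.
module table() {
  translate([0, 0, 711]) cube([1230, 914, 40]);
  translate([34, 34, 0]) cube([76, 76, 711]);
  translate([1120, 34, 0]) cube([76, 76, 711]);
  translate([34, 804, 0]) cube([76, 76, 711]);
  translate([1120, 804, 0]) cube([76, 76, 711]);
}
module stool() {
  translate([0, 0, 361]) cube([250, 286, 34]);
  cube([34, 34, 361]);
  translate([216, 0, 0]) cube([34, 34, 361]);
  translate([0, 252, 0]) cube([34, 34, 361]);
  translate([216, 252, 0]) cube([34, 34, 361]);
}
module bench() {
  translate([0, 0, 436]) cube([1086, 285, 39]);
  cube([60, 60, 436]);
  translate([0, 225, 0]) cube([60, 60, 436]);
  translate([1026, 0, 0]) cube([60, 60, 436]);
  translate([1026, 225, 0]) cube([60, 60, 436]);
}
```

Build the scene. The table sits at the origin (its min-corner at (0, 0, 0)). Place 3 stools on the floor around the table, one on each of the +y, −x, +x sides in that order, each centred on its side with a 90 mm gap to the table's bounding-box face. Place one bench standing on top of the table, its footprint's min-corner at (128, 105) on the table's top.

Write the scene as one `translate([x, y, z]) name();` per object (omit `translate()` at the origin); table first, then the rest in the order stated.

table();
translate([490, 1004, 0]) stool();
translate([-340, 314, 0]) stool();
translate([1320, 314, 0]) stool();
translate([128, 105, 751]) bench();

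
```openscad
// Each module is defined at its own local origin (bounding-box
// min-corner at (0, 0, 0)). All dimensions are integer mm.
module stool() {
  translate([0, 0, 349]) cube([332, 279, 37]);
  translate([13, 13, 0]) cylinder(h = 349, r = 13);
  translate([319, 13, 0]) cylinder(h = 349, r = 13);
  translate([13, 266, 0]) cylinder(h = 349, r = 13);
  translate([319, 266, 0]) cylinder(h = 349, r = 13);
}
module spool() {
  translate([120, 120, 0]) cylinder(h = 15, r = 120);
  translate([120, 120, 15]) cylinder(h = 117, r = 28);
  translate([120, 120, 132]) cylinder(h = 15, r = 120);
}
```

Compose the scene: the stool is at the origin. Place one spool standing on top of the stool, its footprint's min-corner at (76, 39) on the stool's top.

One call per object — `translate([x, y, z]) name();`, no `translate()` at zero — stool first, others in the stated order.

stool();
translate([76, 39, 386]) spool();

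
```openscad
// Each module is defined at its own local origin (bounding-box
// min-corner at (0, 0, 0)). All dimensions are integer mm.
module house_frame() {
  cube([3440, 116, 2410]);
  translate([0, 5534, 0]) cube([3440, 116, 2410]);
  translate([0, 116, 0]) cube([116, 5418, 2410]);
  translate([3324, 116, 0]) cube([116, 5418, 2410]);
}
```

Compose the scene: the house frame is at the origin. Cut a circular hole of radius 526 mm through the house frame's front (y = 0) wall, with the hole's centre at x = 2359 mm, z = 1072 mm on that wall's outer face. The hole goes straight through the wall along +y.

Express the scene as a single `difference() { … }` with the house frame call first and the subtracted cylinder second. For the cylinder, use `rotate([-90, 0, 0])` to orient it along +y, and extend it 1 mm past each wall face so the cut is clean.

difference() {
  house_frame();
  translate([2359, -1, 1072]) rotate([-90, 0, 0]) cylinder(h = 118, r = 526);
}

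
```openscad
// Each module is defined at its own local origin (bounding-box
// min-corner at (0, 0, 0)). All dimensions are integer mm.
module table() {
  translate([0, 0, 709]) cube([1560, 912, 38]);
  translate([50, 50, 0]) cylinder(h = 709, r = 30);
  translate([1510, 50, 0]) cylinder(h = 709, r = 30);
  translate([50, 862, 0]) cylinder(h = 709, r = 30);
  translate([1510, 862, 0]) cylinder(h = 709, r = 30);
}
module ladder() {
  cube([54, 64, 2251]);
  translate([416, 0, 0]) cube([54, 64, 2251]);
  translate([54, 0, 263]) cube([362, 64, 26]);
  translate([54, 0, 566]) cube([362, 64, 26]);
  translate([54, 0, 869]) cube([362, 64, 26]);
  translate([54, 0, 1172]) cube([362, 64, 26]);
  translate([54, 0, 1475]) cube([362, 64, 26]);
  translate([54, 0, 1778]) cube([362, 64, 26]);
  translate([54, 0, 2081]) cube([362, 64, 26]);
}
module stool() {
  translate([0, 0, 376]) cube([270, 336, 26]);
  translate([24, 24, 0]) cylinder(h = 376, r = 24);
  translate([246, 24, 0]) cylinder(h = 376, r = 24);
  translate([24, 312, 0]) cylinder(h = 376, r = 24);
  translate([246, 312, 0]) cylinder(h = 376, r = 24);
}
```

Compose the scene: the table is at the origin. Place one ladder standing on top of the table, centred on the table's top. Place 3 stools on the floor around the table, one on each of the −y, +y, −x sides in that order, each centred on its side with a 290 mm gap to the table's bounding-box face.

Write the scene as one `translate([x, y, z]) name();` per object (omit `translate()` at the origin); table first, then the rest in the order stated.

table();
translate([545, 424, 747]) ladder();
translate([645, -626, 0]) stool();
translate([645, 1202, 0]) stool();
translate([-560, 288, 0]) stool();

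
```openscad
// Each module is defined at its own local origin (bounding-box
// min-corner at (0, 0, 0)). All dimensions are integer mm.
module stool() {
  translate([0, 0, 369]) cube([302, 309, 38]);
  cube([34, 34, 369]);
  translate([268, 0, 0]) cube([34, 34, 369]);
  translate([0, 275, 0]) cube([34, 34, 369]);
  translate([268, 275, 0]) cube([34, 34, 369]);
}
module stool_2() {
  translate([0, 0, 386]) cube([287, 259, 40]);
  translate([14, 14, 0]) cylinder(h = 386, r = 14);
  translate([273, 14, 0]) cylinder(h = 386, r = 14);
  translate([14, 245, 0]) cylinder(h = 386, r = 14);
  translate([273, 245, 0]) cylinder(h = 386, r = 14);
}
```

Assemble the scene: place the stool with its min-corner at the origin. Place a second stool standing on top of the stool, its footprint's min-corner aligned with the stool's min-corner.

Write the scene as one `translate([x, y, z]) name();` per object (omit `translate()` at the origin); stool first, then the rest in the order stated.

stool();
translate([0, 0, 407]) stool_2();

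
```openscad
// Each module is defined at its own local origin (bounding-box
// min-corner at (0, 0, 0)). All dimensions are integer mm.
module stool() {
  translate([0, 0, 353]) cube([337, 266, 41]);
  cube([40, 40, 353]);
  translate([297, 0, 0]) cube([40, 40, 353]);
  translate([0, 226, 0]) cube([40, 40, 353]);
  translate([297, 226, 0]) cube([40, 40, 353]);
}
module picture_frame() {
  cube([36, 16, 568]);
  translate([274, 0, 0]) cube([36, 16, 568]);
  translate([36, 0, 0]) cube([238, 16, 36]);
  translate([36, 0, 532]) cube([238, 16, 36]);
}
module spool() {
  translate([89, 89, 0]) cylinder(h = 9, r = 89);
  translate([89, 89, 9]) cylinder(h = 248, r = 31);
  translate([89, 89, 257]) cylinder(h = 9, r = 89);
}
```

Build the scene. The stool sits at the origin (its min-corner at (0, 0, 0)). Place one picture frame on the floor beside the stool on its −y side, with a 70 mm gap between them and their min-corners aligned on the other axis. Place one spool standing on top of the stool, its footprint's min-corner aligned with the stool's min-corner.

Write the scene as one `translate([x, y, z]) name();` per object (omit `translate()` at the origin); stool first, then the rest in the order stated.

stool();
translate([0, -86, 0]) picture_frame();
translate([0, 0, 394]) spool();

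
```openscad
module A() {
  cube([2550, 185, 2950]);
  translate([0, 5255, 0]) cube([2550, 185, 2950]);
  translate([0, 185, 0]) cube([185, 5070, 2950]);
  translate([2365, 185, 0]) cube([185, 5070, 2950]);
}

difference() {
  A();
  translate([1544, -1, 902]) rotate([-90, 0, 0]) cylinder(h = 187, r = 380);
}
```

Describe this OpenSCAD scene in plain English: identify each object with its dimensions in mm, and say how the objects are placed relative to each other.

A is the wall frame of a small rectangular building: four walls, each 2950 mm tall and 185 mm thick, enclosing a footprint 2550 mm (x) by 5440 mm (y) outside-to-outside, with no floor or roof. The front and back walls (the −y and +y sides) span the full width; the two side walls fit between them.

The house frame has a circular hole of radius 380 mm through its front wall, centred at (x = 1544, z = 902).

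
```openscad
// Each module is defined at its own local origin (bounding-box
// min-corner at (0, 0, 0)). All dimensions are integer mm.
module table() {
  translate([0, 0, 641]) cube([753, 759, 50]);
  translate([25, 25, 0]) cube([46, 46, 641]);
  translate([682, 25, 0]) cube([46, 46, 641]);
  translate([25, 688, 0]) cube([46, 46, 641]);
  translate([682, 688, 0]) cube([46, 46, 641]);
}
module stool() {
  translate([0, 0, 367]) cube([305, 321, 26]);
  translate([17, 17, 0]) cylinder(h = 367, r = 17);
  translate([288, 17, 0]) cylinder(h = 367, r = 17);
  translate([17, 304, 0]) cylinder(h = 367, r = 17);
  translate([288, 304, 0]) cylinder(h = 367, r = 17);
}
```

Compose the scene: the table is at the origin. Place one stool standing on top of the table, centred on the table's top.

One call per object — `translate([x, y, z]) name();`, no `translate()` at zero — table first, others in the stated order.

table();
translate([224, 219, 691]) stool();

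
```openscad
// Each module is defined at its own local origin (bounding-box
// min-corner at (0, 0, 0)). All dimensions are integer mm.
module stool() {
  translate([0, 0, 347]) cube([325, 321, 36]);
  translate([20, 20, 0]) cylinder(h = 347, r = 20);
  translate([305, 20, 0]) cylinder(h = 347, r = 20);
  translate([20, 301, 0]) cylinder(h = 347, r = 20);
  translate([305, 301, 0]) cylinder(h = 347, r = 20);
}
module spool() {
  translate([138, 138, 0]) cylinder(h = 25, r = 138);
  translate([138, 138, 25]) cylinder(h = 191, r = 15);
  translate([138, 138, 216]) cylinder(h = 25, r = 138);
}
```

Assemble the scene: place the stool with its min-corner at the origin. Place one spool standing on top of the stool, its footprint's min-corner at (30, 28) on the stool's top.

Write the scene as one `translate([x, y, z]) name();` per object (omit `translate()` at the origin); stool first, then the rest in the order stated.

stool();
translate([30, 28, 383]) spool();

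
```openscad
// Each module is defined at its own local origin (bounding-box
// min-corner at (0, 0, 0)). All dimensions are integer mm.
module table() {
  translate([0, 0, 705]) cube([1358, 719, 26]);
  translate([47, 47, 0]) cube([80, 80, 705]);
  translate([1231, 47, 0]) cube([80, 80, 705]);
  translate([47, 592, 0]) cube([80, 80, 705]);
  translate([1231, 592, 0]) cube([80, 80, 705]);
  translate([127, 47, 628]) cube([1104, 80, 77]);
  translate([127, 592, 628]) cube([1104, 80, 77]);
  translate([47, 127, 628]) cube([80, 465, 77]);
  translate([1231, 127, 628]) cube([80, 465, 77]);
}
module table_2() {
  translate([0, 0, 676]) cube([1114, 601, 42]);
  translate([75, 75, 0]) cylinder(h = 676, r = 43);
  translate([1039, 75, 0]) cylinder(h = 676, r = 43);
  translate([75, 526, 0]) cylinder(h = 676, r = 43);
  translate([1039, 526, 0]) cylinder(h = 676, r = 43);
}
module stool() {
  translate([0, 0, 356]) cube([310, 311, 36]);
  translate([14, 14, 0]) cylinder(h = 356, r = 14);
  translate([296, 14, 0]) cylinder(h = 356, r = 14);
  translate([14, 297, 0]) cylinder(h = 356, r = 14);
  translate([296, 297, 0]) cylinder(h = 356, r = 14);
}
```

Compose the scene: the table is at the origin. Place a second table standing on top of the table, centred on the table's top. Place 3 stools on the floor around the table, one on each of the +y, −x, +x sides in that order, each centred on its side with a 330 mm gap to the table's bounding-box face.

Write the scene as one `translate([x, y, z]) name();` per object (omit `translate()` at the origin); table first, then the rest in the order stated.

table();
translate([122, 59, 731]) table_2();
translate([524, 1049, 0]) stool();
translate([-640, 204, 0]) stool();
translate([1688, 204, 0]) stool();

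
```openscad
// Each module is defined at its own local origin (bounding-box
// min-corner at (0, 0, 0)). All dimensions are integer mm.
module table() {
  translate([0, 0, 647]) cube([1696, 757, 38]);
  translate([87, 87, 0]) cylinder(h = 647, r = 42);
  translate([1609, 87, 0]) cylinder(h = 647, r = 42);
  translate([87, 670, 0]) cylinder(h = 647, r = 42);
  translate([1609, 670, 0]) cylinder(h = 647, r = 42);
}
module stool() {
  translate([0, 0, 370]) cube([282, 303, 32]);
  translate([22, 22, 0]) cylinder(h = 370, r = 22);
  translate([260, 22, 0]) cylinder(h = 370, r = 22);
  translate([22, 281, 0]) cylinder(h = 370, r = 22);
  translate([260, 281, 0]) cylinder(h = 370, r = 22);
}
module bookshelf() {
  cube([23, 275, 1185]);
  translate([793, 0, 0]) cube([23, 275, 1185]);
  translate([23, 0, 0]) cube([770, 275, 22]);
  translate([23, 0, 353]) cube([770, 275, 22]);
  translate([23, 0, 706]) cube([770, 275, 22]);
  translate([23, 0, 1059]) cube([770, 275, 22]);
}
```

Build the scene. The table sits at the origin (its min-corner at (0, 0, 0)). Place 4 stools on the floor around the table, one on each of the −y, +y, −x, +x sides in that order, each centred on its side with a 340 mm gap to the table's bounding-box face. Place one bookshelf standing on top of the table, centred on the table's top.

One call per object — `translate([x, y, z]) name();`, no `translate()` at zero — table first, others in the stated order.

table();
translate([707, -643, 0]) stool();
translate([707, 1097, 0]) stool();
translate([-622, 227, 0]) stool();
translate([2036, 227, 0]) stool();
translate([440, 241, 685]) bookshelf();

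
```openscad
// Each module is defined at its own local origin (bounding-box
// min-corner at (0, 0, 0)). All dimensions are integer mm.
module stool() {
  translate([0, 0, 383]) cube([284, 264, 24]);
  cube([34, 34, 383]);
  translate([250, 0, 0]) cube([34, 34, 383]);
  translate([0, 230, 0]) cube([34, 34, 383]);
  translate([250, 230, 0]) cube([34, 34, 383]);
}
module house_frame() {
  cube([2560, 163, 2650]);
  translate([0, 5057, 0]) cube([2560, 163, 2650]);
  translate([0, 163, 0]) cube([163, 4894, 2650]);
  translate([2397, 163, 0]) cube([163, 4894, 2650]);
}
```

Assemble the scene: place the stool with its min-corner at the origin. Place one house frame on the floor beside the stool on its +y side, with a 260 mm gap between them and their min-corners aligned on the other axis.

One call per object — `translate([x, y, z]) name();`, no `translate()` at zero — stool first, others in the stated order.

stool();
translate([0, 524, 0]) house_frame();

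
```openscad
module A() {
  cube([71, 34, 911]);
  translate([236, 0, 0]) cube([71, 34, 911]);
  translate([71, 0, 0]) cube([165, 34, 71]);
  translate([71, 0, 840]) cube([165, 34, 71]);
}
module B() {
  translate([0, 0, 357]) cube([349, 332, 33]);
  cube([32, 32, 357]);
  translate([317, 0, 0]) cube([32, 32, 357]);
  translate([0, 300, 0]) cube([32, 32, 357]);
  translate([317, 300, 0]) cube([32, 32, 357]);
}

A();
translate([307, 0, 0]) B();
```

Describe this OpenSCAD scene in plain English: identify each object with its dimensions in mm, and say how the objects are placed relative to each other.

A is a rectangular picture frame lying in the x–z plane (depth along y). The opening is 165 mm wide (x) by 769 mm tall (z), surrounded by a border 71 mm wide on all four sides. The frame is 34 mm deep and is made of two full-height vertical stiles with two horizontal rails fitted between them.

B is a four-legged stool. The seat is a 349×332×33 mm slab whose top surface is at z = 390 mm; four square legs, each 32×32 mm in cross-section, run from the floor (z = 0) to the underside of the seat, each flush with a corner of the seat.

The stool is against the picture frame's +x side, with their −y faces flush.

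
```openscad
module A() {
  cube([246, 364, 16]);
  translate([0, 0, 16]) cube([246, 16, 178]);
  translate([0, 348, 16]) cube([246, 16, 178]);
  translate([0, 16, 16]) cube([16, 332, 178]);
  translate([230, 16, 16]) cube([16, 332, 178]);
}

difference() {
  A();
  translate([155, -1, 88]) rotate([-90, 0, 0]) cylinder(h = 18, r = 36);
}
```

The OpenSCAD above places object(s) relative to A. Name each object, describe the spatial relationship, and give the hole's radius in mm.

A is an open box. The open box has a circular hole through its front wall. The hole's radius is 36 mm.

The subtracted cylinder has r = 36 mm.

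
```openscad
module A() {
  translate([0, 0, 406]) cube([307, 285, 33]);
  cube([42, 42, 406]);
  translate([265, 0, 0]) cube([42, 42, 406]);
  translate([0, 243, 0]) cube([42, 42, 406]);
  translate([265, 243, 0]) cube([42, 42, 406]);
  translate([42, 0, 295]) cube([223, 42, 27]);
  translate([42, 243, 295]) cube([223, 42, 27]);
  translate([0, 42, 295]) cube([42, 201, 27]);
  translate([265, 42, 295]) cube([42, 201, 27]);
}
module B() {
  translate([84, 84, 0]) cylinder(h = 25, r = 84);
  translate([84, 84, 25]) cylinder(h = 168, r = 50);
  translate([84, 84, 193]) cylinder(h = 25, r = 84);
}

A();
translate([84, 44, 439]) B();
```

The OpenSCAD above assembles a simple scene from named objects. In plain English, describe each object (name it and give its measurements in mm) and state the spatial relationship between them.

A is a simple wooden stool: a rectangular seat 307 mm (x) by 285 mm (y), 33 mm thick, top face at z = 439 mm, on four square legs, each 42×42 mm in cross-section. The legs rest on z = 0, each flush with a corner of the seat. Four stretchers, 42 mm wide and 27 mm tall, connect adjacent legs with their undersides at z = 295 mm, each running between the inner faces of the legs it joins and aligned with the legs' outer faces on the other axis.

B is a spool: two coaxial disc flanges of radius 84 mm and thickness 25 mm, joined by a core cylinder of radius 50 mm and height 168 mm. The lower flange rests on z = 0 and the three cylinders share a vertical axis.

The spool is on top of the stool.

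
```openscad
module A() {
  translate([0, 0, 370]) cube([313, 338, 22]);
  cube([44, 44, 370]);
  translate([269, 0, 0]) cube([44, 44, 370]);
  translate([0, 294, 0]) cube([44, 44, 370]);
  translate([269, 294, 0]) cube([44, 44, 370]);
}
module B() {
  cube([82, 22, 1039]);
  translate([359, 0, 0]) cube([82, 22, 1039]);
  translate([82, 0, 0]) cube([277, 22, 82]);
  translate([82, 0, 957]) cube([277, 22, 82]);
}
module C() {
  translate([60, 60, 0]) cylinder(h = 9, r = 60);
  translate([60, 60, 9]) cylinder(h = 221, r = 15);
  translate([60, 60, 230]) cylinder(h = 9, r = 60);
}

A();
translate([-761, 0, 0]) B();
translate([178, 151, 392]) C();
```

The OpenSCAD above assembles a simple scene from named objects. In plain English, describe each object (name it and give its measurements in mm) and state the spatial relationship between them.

A is a four-legged stool. The seat is a 313×338×22 mm slab whose top surface is at z = 392 mm; four square legs, each 44×44 mm in cross-section, run from the floor (z = 0) to the underside of the seat, each flush with a corner of the seat.

B is a picture frame with a 277×875 mm rectangular opening (x by z) and a uniform 82 mm border on every side. Frame depth is 22 mm along y. It is built from two vertical stiles running the full outside height and two horizontal rails spanning the gap between the stiles.

C is a spool: two coaxial disc flanges of radius 60 mm and thickness 9 mm, joined by a core cylinder of radius 15 mm and height 221 mm. The lower flange rests on z = 0 and the three cylinders share a vertical axis.

The picture frame is on the floor beside the stool on its −x side. The spool is on top of the stool.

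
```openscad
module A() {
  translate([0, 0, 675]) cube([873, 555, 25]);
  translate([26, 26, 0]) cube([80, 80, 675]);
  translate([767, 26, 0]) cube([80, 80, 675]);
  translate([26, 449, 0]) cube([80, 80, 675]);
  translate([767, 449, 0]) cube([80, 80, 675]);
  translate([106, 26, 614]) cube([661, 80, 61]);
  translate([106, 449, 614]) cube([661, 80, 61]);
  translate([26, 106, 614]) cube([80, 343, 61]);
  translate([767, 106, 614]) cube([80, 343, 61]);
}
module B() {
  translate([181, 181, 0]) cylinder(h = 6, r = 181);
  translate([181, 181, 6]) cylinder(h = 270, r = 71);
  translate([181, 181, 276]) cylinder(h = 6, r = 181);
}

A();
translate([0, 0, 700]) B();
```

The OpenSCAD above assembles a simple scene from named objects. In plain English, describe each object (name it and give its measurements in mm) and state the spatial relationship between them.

A is a table: top 873 mm (x) × 555 mm (y), 25 mm thick, upper face at z = 700 mm, on four 80×80 mm square legs, each inset 26 mm from the nearest pair of top edges, running from z = 0 to the bottom of the top. Four apron rails, 80 mm thick and 61 mm tall, run between adjacent legs with their top edges flush with the underside of the top and their outer faces flush with the legs' outer faces.

B is a spool: two coaxial disc flanges of radius 181 mm and thickness 6 mm, joined by a core cylinder of radius 71 mm and height 270 mm. The lower flange rests on z = 0 and the three cylinders share a vertical axis.

The spool is on top of the table.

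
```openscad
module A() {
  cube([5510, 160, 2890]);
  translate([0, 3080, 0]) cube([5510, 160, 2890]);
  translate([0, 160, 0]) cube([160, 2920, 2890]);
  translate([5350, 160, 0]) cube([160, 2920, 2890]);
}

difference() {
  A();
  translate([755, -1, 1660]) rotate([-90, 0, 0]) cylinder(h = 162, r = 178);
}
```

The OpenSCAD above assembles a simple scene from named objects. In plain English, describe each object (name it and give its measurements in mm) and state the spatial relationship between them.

A is a box-shaped house frame (walls only): outside footprint 5510×3240 mm, wall height 2890 mm, wall thickness 160 mm. The two y-facing walls run the full x-width; the two x-facing walls fit between the inner faces of the y-facing walls.

The house frame has a circular hole of radius 178 mm through its front wall, centred at (x = 755, z = 1660).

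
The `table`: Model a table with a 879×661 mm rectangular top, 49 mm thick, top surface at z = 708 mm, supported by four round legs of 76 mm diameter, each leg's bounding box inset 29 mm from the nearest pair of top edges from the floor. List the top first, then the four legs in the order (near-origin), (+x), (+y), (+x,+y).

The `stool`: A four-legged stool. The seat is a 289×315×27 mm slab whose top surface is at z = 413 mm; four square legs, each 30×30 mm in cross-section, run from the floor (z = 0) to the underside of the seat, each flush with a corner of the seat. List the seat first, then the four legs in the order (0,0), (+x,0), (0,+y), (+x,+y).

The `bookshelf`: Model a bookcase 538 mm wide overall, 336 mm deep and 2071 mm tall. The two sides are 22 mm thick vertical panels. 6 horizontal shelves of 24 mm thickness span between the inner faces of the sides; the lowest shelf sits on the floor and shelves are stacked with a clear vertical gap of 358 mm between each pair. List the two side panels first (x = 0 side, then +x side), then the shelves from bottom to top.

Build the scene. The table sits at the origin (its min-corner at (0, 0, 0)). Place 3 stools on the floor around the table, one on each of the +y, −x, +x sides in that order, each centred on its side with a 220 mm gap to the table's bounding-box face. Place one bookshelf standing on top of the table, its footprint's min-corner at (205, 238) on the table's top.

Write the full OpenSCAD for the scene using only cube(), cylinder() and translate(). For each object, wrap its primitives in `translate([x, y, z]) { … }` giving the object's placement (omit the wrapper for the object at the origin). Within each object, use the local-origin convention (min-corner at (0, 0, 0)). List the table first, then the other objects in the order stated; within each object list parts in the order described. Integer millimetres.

translate([0, 0, 659]) cube([879, 661, 49]);
translate([67, 67, 0]) cylinder(h = 659, r = 38);
translate([812, 67, 0]) cylinder(h = 659, r = 38);
translate([67, 594, 0]) cylinder(h = 659, r = 38);
translate([812, 594, 0]) cylinder(h = 659, r = 38);
translate([295, 881, 0]) {
  translate([0, 0, 386]) cube([289, 315, 27]);
  cube([30, 30, 386]);
  translate([259, 0, 0]) cube([30, 30, 386]);
  translate([0, 285, 0]) cube([30, 30, 386]);
  translate([259, 285, 0]) cube([30, 30, 386]);
}
translate([-509, 173, 0]) {
  translate([0, 0, 386]) cube([289, 315, 27]);
  cube([30, 30, 386]);
  translate([259, 0, 0]) cube([30, 30, 386]);
  translate([0, 285, 0]) cube([30, 30, 386]);
  translate([259, 285, 0]) cube([30, 30, 386]);
}
translate([1099, 173, 0]) {
  translate([0, 0, 386]) cube([289, 315, 27]);
  cube([30, 30, 386]);
  translate([259, 0, 0]) cube([30, 30, 386]);
  translate([0, 285, 0]) cube([30, 30, 386]);
  translate([259, 285, 0]) cube([30, 30, 386]);
}
translate([205, 238, 708]) {
  cube([22, 336, 2071]);
  translate([516, 0, 0]) cube([22, 336, 2071]);
  translate([22, 0, 0]) cube([494, 336, 24]);
  translate([22, 0, 382]) cube([494, 336, 24]);
  translate([22, 0, 764]) cube([494, 336, 24]);
  translate([22, 0, 1146]) cube([494, 336, 24]);
  translate([22, 0, 1528]) cube([494, 336, 24]);
  translate([22, 0, 1910]) cube([494, 336, 24]);
}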